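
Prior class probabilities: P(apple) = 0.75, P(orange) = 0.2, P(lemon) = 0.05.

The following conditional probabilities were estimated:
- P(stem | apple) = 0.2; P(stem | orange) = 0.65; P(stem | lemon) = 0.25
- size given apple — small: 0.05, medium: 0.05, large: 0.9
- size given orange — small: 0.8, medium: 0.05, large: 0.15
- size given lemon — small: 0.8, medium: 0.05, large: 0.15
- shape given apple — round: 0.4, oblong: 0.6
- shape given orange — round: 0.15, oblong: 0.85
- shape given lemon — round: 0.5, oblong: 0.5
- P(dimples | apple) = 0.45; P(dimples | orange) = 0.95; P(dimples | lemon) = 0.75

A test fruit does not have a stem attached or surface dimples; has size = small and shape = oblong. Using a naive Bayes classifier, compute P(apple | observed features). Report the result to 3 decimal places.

0.618

apple: 0.75 × (1−0.2) × 0.05 × 0.6 × (1−0.45) = 0.0099
orange: 0.2 × (1−0.65) × 0.8 × 0.85 × (1−0.95) = 0.00238
lemon: 0.05 × (1−0.25) × 0.8 × 0.5 × (1−0.75) = 0.00375
P(apple | x) = 0.0099 / 0.01603 ≈ 0.618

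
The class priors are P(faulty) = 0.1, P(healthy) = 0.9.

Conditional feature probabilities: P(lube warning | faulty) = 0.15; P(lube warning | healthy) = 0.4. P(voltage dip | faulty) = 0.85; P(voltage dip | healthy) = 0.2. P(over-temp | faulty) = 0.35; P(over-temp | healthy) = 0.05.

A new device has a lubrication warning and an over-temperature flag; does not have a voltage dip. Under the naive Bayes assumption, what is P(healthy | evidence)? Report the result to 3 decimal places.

faulty: 0.1 × 0.15 × (1−0.85) × 0.35 = 0.0007875
healthy: 0.9 × 0.4 × (1−0.2) × 0.05 = 0.0144
P(healthy | x) = 0.0144 / 0.0151875 ≈ 0.948

0.948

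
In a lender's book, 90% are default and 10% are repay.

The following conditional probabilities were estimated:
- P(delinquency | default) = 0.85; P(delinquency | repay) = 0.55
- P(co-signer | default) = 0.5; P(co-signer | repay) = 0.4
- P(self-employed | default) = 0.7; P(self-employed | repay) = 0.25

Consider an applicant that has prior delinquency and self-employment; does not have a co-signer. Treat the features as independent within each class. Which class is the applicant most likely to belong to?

default: 0.9 × 0.85 × (1−0.5) × 0.7 = 0.26775
repay: 0.1 × 0.55 × (1−0.4) × 0.25 = 0.00825
Highest score → default.

default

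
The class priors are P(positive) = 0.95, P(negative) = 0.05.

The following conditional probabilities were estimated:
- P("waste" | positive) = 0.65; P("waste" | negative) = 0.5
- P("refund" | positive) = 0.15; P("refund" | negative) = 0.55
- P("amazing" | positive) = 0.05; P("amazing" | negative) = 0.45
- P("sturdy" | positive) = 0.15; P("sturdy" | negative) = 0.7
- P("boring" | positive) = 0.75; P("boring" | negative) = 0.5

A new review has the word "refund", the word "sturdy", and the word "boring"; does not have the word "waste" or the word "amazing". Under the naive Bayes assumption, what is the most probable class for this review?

positive: 0.95 × (1−0.65) × 0.15 × (1−0.05) × 0.15 × 0.75 = 0.005330390625
negative: 0.05 × (1−0.5) × 0.55 × (1−0.45) × 0.7 × 0.5 = 0.002646875
Highest score → positive.

positive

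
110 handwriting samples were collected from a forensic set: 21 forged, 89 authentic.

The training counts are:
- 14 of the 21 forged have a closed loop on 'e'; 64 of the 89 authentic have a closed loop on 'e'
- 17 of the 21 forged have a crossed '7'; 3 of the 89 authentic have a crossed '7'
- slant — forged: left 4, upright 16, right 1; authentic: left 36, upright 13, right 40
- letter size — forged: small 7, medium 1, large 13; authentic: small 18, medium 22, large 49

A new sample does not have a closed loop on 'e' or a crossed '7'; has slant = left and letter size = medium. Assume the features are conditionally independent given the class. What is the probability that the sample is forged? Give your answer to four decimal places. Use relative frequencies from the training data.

0.0050

forged: (21/110) × (7/21) × (4/21) × (4/21) × (1/21) ≈ 0.000109943
authentic: (89/110) × (25/89) × (86/89) × (36/89) × (22/89) ≈ 0.0219584
P(forged | x) = 0.000109943 / 0.022068343 ≈ 0.0050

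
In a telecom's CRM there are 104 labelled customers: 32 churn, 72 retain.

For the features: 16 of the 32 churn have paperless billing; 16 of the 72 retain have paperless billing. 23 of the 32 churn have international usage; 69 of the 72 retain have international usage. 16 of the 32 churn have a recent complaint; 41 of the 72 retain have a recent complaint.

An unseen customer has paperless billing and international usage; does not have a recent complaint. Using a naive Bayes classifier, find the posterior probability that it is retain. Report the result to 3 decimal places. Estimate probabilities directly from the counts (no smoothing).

churn: (32/104) × (16/32) × (23/32) × (16/32) ≈ 0.0552885
retain: (72/104) × (16/72) × (69/72) × (31/72) ≈ 0.0634793
P(retain | x) = 0.0634793 / 0.1187678 ≈ 0.534

0.534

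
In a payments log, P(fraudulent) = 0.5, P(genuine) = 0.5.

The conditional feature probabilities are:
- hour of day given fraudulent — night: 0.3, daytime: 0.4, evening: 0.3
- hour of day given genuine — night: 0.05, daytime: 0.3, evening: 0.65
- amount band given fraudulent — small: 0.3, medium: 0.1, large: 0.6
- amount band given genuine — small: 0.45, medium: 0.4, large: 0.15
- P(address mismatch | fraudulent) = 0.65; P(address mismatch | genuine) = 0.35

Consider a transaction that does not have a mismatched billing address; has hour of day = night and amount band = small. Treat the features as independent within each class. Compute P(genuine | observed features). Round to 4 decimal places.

0.3171

fraudulent: 0.5 × 0.3 × 0.3 × (1−0.65) = 0.01575
genuine: 0.5 × 0.05 × 0.45 × (1−0.35) = 0.0073125
P(genuine | x) = 0.0073125 / 0.0230625 ≈ 0.3171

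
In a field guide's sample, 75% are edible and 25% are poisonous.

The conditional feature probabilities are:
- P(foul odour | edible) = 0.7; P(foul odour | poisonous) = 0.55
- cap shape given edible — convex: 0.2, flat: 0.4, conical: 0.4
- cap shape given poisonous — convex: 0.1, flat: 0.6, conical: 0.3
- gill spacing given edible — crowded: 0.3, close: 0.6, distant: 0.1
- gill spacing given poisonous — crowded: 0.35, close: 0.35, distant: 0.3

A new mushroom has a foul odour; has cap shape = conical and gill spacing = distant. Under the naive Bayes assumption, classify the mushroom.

edible

edible: 0.75 × 0.7 × 0.4 × 0.1 = 0.021
poisonous: 0.25 × 0.55 × 0.3 × 0.3 = 0.012375
Highest score → edible.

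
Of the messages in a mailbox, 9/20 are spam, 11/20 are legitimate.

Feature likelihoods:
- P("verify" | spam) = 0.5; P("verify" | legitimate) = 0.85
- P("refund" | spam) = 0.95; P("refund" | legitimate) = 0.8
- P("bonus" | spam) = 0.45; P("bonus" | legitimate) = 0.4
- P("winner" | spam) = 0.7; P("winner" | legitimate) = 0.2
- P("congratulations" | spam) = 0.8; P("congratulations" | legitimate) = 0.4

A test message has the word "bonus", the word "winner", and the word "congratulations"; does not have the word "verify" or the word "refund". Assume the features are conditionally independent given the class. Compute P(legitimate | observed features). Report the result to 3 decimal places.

0.157

spam: 0.45 × (1−0.5) × (1−0.95) × 0.45 × 0.7 × 0.8 = 0.002835
legitimate: 0.55 × (1−0.85) × (1−0.8) × 0.4 × 0.2 × 0.4 = 0.000528
P(legitimate | x) = 0.000528 / 0.003363 ≈ 0.157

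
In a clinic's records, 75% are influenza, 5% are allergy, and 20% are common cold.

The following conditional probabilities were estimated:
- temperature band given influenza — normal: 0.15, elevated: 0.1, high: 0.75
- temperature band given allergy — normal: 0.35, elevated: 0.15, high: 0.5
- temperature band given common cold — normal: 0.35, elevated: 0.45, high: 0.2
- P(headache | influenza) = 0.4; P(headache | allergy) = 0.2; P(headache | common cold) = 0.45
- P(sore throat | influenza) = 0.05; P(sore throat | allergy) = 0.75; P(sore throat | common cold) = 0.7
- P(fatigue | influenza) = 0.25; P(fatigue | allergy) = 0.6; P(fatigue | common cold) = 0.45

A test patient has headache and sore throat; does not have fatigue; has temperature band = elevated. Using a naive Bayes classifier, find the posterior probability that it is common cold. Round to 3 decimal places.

0.908

influenza: 0.75 × 0.1 × 0.4 × 0.05 × (1−0.25) = 0.001125
allergy: 0.05 × 0.15 × 0.2 × 0.75 × (1−0.6) = 0.00045
common cold: 0.2 × 0.45 × 0.45 × 0.7 × (1−0.45) = 0.0155925
P(common cold | x) = 0.0155925 / 0.0171675 ≈ 0.908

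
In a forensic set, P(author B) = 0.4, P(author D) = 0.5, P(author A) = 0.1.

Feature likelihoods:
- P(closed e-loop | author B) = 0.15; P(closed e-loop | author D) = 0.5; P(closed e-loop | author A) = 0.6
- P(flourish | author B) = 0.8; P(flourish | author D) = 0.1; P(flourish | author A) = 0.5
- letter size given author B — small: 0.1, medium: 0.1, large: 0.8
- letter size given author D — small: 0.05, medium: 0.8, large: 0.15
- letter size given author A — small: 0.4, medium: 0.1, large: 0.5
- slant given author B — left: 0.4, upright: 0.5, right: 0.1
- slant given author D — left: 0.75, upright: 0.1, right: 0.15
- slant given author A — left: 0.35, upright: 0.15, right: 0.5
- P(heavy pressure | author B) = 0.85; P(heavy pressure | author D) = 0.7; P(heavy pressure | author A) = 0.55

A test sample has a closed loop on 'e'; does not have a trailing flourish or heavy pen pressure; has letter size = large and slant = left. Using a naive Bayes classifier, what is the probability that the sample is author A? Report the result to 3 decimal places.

0.224

author B: 0.4 × 0.15 × (1−0.8) × 0.8 × 0.4 × (1−0.85) = 0.000576
author D: 0.5 × 0.5 × (1−0.1) × 0.15 × 0.75 × (1−0.7) = 0.00759375
author A: 0.1 × 0.6 × (1−0.5) × 0.5 × 0.35 × (1−0.55) = 0.0023625
P(author A | x) = 0.0023625 / 0.01053225 ≈ 0.224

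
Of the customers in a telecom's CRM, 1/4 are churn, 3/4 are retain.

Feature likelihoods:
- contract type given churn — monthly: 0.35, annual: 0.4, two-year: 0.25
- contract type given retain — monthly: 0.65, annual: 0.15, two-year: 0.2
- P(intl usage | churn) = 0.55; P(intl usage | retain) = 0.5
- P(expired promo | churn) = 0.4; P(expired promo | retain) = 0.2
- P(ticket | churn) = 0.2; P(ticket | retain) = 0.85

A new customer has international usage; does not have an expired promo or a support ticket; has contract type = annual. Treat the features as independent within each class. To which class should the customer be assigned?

churn

churn: 0.25 × 0.4 × 0.55 × (1−0.4) × (1−0.2) = 0.0264
retain: 0.75 × 0.15 × 0.5 × (1−0.2) × (1−0.85) = 0.00675
Highest score → churn.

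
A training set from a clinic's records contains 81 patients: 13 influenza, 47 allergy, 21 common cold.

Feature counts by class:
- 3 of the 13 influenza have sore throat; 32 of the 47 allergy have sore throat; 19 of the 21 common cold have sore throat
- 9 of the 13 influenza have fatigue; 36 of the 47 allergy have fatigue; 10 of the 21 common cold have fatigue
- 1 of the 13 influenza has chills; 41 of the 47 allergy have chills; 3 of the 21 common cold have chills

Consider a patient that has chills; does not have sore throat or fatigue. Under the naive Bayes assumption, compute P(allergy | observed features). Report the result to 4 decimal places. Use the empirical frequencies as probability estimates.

influenza: (13/81) × (10/13) × (4/13) × (1/13) ≈ 0.00292205
allergy: (47/81) × (15/47) × (11/47) × (41/47) ≈ 0.0378083
common cold: (21/81) × (2/21) × (11/21) × (3/21) ≈ 0.00184765
P(allergy | x) = 0.0378083 / 0.042578 ≈ 0.8880

0.8880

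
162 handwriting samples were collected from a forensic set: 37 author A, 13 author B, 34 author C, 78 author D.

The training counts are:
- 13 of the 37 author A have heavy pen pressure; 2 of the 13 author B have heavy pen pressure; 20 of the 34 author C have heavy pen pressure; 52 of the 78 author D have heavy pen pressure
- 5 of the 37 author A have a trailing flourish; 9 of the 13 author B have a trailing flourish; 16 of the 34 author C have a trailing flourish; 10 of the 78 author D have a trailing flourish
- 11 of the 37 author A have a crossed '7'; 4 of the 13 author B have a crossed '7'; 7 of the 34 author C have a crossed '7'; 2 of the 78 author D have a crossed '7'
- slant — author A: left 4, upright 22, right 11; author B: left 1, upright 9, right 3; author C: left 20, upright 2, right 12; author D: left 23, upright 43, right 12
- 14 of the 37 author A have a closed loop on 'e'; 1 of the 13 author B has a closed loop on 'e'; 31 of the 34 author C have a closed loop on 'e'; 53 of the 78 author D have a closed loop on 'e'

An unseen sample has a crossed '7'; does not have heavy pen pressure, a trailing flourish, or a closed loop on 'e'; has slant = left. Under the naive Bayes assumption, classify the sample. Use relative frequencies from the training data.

author A: (37/162) × (24/37) × (32/37) × (11/37) × (4/37) × (23/37) ≈ 0.00255988
author B: (13/162) × (11/13) × (4/13) × (4/13) × (1/13) × (12/13) ≈ 0.000456463
author C: (34/162) × (14/34) × (18/34) × (7/34) × (20/34) × (3/34) ≈ 0.000488899
author D: (78/162) × (26/78) × (68/78) × (2/78) × (23/78) × (25/78) ≈ 0.000339068
Highest score → author A.

author A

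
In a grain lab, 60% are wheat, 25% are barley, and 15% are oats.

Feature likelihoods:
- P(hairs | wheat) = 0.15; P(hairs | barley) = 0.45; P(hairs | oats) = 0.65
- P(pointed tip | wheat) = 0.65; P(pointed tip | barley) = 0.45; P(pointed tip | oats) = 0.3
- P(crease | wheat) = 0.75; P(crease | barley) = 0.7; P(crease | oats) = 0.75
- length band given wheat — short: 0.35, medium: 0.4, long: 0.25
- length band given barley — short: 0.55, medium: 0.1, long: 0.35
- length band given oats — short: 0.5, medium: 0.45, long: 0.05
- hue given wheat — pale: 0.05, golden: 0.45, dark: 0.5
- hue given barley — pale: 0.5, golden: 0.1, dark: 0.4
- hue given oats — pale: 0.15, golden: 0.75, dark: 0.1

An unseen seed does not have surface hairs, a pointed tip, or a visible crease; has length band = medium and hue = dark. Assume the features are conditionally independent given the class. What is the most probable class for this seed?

wheat: 0.6 × (1−0.15) × (1−0.65) × (1−0.75) × 0.4 × 0.5 = 0.008925
barley: 0.25 × (1−0.45) × (1−0.45) × (1−0.7) × 0.1 × 0.4 = 0.0009075
oats: 0.15 × (1−0.65) × (1−0.3) × (1−0.75) × 0.45 × 0.1 = 0.0004134375
Highest score → wheat.

wheat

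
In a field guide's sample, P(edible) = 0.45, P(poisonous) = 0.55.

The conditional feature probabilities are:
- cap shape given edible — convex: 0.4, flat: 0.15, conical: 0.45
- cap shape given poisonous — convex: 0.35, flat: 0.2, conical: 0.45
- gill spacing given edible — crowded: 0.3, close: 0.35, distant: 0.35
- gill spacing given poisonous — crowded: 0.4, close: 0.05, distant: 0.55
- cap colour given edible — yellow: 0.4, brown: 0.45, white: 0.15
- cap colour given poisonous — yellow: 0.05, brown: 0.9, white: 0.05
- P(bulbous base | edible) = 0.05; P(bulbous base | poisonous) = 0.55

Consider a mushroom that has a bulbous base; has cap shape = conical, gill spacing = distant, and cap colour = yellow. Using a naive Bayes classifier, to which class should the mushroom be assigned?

poisonous

edible: 0.45 × 0.45 × 0.35 × 0.4 × 0.05 = 0.0014175
poisonous: 0.55 × 0.45 × 0.55 × 0.05 × 0.55 = 0.0037434375
Highest score → poisonous.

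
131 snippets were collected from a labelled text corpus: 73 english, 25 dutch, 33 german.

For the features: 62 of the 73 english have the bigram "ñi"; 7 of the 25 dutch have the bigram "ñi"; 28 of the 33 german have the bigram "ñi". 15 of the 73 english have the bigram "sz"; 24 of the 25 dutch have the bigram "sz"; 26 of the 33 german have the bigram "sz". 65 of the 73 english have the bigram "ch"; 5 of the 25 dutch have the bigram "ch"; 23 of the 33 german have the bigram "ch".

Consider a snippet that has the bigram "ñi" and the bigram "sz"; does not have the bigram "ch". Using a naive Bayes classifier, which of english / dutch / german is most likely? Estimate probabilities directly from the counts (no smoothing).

german

english: (73/131) × (62/73) × (15/73) × (8/73) ≈ 0.0106575
dutch: (25/131) × (7/25) × (24/25) × (20/25) ≈ 0.0410382
german: (33/131) × (28/33) × (26/33) × (10/33) ≈ 0.0510308
Highest score → german.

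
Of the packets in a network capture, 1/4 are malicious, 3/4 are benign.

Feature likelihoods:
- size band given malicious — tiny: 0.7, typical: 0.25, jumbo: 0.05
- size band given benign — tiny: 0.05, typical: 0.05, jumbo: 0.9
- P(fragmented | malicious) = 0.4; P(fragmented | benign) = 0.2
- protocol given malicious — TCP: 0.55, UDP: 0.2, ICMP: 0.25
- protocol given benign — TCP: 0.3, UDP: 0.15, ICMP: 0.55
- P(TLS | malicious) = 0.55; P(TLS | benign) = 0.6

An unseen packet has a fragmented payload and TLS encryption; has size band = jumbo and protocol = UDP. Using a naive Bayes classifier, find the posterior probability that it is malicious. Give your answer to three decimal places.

0.043

malicious: 0.25 × 0.05 × 0.4 × 0.2 × 0.55 = 0.00055
benign: 0.75 × 0.9 × 0.2 × 0.15 × 0.6 = 0.01215
P(malicious | x) = 0.00055 / 0.0127 ≈ 0.043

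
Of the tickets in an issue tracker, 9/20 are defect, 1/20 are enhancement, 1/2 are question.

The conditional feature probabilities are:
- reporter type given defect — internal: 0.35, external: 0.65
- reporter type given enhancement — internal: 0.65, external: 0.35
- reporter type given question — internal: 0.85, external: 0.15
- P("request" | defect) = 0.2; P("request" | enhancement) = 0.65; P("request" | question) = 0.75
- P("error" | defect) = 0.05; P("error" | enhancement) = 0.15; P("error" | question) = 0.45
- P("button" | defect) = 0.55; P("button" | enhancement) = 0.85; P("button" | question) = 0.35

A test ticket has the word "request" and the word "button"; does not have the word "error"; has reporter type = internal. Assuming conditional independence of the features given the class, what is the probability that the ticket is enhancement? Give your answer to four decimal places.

defect: 0.45 × 0.35 × 0.2 × (1−0.05) × 0.55 = 0.01645875
enhancement: 0.05 × 0.65 × 0.65 × (1−0.15) × 0.85 = 0.0152628125
question: 0.5 × 0.85 × 0.75 × (1−0.45) × 0.35 = 0.061359375
P(enhancement | x) = 0.0152628125 / 0.0930809375 ≈ 0.1640

0.1640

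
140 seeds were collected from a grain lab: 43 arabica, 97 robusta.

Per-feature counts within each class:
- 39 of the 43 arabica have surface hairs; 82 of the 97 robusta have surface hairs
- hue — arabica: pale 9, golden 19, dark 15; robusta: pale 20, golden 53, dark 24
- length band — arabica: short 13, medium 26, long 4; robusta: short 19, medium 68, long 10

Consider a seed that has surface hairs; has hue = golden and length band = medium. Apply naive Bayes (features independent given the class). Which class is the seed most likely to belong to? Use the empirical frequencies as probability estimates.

arabica: (43/140) × (39/43) × (19/43) × (26/43) ≈ 0.0744263
robusta: (97/140) × (82/97) × (53/97) × (68/97) ≈ 0.224351
Highest score → robusta.

robusta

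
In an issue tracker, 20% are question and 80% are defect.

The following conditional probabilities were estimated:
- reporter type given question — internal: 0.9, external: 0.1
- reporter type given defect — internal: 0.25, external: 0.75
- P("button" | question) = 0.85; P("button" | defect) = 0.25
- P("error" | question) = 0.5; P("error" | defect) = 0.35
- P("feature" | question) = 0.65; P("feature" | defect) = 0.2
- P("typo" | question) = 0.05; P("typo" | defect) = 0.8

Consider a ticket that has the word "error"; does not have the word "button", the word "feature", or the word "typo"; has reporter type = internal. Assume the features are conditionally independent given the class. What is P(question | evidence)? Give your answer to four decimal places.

question: 0.2 × 0.9 × (1−0.85) × 0.5 × (1−0.65) × (1−0.05) = 0.00448875
defect: 0.8 × 0.25 × (1−0.25) × 0.35 × (1−0.2) × (1−0.8) = 0.0084
P(question | x) = 0.00448875 / 0.01288875 ≈ 0.3483

0.3483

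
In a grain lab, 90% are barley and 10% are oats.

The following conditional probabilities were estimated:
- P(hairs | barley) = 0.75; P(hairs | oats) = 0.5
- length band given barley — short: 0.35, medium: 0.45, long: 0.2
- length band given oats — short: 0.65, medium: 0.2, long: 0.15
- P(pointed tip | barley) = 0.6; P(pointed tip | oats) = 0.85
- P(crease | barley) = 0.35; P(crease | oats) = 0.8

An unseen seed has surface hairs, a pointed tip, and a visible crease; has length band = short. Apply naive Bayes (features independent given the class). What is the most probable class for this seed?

barley: 0.9 × 0.75 × 0.35 × 0.6 × 0.35 = 0.0496125
oats: 0.1 × 0.5 × 0.65 × 0.85 × 0.8 = 0.0221
Highest score → barley.

barley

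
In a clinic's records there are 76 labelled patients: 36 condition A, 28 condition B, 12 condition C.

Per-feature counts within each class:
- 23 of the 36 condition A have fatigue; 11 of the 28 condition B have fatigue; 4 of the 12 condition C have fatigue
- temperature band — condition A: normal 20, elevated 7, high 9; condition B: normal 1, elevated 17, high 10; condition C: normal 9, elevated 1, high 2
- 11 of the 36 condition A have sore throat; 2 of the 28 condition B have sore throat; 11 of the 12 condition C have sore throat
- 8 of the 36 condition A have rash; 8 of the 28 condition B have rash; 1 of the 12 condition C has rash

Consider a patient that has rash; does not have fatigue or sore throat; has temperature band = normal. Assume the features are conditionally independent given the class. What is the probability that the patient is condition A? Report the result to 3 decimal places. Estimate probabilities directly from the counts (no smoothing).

0.846

condition A: (36/76) × (13/36) × (20/36) × (25/36) × (8/36) ≈ 0.014665
condition B: (28/76) × (17/28) × (1/28) × (26/28) × (8/28) ≈ 0.00211946
condition C: (12/76) × (8/12) × (9/12) × (1/12) × (1/12) ≈ 0.000548246
P(condition A | x) = 0.014665 / 0.017332706 ≈ 0.846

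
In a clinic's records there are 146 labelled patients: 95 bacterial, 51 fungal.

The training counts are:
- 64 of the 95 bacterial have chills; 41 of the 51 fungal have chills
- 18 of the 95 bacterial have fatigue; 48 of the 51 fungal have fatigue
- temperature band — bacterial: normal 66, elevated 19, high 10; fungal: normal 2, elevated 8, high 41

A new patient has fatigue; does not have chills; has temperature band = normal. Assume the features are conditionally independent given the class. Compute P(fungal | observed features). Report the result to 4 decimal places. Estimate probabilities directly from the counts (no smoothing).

0.0829

bacterial: (95/146) × (31/95) × (18/95) × (66/95) ≈ 0.0279498
fungal: (51/146) × (10/51) × (48/51) × (2/51) ≈ 0.00252801
P(fungal | x) = 0.00252801 / 0.03047781 ≈ 0.0829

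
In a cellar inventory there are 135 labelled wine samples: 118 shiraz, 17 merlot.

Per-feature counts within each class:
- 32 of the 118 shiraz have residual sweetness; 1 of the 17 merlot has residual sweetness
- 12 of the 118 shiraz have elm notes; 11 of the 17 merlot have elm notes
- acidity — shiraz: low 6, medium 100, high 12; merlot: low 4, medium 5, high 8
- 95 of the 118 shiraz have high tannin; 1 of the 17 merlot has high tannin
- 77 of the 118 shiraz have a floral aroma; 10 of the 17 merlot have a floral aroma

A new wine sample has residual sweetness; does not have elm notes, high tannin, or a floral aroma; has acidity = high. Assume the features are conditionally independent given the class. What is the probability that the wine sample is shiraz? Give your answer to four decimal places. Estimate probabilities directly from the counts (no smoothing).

0.7546

shiraz: (118/135) × (32/118) × (106/118) × (12/118) × (23/118) × (41/118) ≈ 0.00146652
merlot: (17/135) × (1/17) × (6/17) × (8/17) × (16/17) × (7/17) ≈ 0.000476793
P(shiraz | x) = 0.00146652 / 0.001943313 ≈ 0.7546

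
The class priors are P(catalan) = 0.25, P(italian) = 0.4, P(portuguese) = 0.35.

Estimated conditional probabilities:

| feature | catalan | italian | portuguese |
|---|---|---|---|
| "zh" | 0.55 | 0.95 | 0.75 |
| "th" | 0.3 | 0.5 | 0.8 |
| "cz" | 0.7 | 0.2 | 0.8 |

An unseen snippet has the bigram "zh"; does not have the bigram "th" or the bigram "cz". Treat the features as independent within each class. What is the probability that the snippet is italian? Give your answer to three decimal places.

catalan: 0.25 × 0.55 × (1−0.3) × (1−0.7) = 0.028875
italian: 0.4 × 0.95 × (1−0.5) × (1−0.2) = 0.152
portuguese: 0.35 × 0.75 × (1−0.8) × (1−0.8) = 0.0105
P(italian | x) = 0.152 / 0.191375 ≈ 0.794

0.794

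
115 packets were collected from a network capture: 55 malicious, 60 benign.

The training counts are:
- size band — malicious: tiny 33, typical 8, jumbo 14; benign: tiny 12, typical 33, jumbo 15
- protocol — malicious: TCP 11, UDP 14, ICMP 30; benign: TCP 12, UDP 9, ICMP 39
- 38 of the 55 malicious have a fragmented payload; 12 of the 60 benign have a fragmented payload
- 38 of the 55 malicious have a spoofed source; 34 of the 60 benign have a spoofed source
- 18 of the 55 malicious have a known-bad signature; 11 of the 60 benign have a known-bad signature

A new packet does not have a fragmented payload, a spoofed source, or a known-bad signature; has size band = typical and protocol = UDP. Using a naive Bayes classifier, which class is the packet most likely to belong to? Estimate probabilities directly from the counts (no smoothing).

malicious: (55/115) × (8/55) × (14/55) × (17/55) × (17/55) × (37/55) ≈ 0.00113807
benign: (60/115) × (33/60) × (9/60) × (48/60) × (26/60) × (49/60) ≈ 0.0121861
Highest score → benign.

benign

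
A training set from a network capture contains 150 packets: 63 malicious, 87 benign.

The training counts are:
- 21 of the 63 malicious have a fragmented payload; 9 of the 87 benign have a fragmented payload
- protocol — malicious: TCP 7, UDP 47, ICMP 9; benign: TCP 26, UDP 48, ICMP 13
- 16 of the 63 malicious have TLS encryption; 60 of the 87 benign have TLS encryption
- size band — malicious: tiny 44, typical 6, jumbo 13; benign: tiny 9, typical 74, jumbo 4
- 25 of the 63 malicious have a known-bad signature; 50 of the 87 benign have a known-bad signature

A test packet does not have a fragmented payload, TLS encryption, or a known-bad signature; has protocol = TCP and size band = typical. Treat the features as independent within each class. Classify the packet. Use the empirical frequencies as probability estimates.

malicious: (63/150) × (42/63) × (7/63) × (47/63) × (6/63) × (38/63) ≈ 0.0013333
benign: (87/150) × (78/87) × (26/87) × (27/87) × (74/87) × (37/87) ≈ 0.017446
Highest score → benign.

benign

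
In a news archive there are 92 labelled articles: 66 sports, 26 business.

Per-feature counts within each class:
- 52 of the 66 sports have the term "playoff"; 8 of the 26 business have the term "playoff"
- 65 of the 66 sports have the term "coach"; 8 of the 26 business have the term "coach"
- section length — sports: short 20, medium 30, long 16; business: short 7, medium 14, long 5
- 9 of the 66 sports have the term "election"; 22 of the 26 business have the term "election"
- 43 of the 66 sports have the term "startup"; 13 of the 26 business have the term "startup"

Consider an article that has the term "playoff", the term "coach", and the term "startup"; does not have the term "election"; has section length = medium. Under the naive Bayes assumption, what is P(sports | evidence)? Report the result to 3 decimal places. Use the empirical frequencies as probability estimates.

0.992

sports: (66/92) × (52/66) × (65/66) × (30/66) × (57/66) × (43/66) ≈ 0.14237
business: (26/92) × (8/26) × (8/26) × (14/26) × (4/26) × (13/26) ≈ 0.00110823
P(sports | x) = 0.14237 / 0.14347823 ≈ 0.992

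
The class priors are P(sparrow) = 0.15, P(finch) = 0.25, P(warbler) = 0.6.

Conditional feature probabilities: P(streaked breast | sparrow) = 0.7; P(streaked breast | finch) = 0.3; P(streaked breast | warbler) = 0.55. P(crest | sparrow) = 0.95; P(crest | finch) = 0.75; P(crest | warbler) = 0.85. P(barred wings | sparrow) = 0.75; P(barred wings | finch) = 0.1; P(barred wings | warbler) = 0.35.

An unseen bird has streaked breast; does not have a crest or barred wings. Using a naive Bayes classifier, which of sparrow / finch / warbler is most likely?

sparrow: 0.15 × 0.7 × (1−0.95) × (1−0.75) = 0.0013125
finch: 0.25 × 0.3 × (1−0.75) × (1−0.1) = 0.016875
warbler: 0.6 × 0.55 × (1−0.85) × (1−0.35) = 0.032175
Highest score → warbler.

warbler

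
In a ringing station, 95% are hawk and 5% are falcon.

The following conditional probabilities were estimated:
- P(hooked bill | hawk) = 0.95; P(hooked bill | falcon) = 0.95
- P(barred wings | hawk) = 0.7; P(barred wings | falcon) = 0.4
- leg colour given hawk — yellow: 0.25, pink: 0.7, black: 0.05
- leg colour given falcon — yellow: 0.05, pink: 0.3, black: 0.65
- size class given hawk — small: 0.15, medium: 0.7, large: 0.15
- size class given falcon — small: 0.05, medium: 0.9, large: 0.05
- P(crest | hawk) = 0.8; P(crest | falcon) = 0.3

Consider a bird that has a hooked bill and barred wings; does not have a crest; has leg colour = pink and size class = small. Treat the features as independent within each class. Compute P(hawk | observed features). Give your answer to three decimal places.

hawk: 0.95 × 0.95 × 0.7 × 0.7 × 0.15 × (1−0.8) = 0.01326675
falcon: 0.05 × 0.95 × 0.4 × 0.3 × 0.05 × (1−0.3) = 0.0001995
P(hawk | x) = 0.01326675 / 0.01346625 ≈ 0.985

0.985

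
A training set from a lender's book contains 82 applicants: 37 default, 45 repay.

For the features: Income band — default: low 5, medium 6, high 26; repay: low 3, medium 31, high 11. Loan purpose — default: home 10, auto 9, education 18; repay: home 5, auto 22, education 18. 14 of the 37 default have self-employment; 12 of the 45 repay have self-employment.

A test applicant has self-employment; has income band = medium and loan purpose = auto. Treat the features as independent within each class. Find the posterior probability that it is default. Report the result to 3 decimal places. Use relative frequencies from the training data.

0.120

default: (37/82) × (6/37) × (9/37) × (14/37) ≈ 0.00673449
repay: (45/82) × (31/45) × (22/45) × (12/45) ≈ 0.0492864
P(default | x) = 0.00673449 / 0.05602089 ≈ 0.120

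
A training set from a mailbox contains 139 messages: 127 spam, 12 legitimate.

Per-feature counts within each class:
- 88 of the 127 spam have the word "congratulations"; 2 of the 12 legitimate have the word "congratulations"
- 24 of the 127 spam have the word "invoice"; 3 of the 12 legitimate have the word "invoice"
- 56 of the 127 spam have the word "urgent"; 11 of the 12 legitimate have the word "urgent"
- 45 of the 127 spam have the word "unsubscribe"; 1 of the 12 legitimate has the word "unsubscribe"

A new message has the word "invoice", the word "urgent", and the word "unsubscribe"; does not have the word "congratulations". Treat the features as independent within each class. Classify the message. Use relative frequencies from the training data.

spam

spam: (127/139) × (39/127) × (24/127) × (56/127) × (45/127) ≈ 0.0082842
legitimate: (12/139) × (10/12) × (3/12) × (11/12) × (1/12) ≈ 0.0013739
Highest score → spam.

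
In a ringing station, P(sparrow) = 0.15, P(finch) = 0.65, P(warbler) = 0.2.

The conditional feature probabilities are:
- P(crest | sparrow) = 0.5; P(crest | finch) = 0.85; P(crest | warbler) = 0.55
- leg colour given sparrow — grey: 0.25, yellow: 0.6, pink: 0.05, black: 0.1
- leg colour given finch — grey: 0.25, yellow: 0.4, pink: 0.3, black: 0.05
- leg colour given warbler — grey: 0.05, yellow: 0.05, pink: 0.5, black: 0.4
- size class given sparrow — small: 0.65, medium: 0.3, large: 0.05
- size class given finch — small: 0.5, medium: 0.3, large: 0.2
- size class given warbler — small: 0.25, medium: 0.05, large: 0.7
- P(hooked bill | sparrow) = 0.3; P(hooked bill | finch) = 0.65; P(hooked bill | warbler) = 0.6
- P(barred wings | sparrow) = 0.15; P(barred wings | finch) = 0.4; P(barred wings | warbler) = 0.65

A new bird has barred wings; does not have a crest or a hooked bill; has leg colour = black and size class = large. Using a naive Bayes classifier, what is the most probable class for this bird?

sparrow: 0.15 × (1−0.5) × 0.1 × 0.05 × (1−0.3) × 0.15 = 0.000039375
finch: 0.65 × (1−0.85) × 0.05 × 0.2 × (1−0.65) × 0.4 = 0.0001365
warbler: 0.2 × (1−0.55) × 0.4 × 0.7 × (1−0.6) × 0.65 = 0.006552
Highest score → warbler.

warbler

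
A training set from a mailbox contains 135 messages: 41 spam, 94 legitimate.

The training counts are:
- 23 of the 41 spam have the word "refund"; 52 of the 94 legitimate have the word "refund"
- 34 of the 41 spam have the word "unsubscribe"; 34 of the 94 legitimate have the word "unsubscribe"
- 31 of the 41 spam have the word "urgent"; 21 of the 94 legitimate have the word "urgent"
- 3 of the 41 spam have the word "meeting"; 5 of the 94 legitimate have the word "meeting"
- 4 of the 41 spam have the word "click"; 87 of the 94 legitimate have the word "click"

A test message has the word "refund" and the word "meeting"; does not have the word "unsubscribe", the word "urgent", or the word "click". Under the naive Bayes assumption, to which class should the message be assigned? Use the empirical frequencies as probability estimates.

spam: (41/135) × (23/41) × (7/41) × (10/41) × (3/41) × (37/41) ≈ 0.000468468
legitimate: (94/135) × (52/94) × (60/94) × (73/94) × (5/94) × (7/94) ≈ 0.000756311
Highest score → legitimate.

legitimate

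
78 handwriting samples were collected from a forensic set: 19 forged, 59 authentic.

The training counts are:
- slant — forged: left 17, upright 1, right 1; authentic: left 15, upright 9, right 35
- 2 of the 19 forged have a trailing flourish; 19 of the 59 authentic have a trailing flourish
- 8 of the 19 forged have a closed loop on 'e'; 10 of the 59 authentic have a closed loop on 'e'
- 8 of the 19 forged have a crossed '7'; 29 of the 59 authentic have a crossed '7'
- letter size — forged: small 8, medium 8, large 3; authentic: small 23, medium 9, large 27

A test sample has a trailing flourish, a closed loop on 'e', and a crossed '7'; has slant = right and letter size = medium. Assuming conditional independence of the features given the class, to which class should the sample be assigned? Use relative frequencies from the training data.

authentic

forged: (19/78) × (1/19) × (2/19) × (8/19) × (8/19) × (8/19) ≈ 0.000100737
authentic: (59/78) × (35/59) × (19/59) × (10/59) × (29/59) × (9/59) ≈ 0.00183637
Highest score → authentic.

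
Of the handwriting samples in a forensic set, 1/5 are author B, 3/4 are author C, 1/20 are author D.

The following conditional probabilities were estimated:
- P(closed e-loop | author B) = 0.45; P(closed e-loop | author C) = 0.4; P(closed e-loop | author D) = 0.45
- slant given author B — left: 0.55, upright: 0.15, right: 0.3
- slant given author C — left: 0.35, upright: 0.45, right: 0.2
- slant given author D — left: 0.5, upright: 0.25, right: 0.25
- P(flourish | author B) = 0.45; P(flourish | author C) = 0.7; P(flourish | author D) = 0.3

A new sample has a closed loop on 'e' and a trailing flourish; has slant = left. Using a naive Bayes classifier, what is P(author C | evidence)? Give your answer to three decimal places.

author B: 0.2 × 0.45 × 0.55 × 0.45 = 0.022275
author C: 0.75 × 0.4 × 0.35 × 0.7 = 0.0735
author D: 0.05 × 0.45 × 0.5 × 0.3 = 0.003375
P(author C | x) = 0.0735 / 0.09915 ≈ 0.741

0.741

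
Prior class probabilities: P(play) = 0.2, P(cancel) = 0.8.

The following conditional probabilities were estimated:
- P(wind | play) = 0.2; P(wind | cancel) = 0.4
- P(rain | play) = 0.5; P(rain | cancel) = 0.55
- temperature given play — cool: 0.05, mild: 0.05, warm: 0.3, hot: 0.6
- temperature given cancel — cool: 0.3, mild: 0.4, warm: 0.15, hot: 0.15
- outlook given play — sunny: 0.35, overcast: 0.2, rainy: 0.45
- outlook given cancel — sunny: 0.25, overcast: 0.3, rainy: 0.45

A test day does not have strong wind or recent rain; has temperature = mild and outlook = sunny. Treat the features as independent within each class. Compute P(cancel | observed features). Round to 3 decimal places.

play: 0.2 × (1−0.2) × (1−0.5) × 0.05 × 0.35 = 0.0014
cancel: 0.8 × (1−0.4) × (1−0.55) × 0.4 × 0.25 = 0.0216
P(cancel | x) = 0.0216 / 0.023 ≈ 0.939

0.939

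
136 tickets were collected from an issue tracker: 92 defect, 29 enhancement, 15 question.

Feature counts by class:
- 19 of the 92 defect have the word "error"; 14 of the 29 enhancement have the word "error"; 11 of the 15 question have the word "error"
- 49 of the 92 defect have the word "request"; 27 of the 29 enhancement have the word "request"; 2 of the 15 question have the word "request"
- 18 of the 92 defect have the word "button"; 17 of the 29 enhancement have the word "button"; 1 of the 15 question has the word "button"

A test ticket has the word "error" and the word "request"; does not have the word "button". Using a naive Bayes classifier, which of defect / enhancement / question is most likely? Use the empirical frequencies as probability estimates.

defect: (92/136) × (19/92) × (49/92) × (74/92) ≈ 0.0598504
enhancement: (29/136) × (14/29) × (27/29) × (12/29) ≈ 0.0396587
question: (15/136) × (11/15) × (2/15) × (14/15) ≈ 0.0100654
Highest score → defect.

defect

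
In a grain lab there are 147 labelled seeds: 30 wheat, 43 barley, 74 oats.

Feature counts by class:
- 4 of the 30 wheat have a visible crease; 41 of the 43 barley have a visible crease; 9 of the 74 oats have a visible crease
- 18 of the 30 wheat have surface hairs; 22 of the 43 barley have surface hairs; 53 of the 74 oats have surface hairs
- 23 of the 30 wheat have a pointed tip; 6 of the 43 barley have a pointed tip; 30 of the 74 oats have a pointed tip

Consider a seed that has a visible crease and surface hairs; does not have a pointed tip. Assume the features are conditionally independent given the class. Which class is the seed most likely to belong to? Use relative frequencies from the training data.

wheat: (30/147) × (4/30) × (18/30) × (7/30) ≈ 0.00380952
barley: (43/147) × (41/43) × (22/43) × (37/43) ≈ 0.122787
oats: (74/147) × (9/74) × (53/74) × (44/74) ≈ 0.026073
Highest score → barley.

barley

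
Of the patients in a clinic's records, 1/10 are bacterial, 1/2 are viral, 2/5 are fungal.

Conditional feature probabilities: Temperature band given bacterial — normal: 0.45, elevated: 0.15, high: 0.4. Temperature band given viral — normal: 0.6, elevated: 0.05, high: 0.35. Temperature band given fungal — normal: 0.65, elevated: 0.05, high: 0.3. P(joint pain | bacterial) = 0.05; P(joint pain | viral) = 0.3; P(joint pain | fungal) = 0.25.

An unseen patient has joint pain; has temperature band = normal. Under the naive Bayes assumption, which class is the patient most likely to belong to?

viral

bacterial: 0.1 × 0.45 × 0.05 = 0.00225
viral: 0.5 × 0.6 × 0.3 = 0.09
fungal: 0.4 × 0.65 × 0.25 = 0.065
Highest score → viral.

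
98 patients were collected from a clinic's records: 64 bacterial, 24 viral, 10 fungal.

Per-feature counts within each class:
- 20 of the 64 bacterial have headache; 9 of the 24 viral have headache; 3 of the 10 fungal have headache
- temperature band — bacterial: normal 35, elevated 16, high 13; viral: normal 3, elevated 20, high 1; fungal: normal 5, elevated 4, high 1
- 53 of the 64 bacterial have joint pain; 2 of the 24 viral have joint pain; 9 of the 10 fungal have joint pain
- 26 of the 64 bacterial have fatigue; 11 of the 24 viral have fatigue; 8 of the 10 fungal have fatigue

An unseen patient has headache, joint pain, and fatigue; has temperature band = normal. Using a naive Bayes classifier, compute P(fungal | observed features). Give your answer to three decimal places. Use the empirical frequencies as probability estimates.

bacterial: (64/98) × (20/64) × (35/64) × (53/64) × (26/64) ≈ 0.0375475
viral: (24/98) × (9/24) × (3/24) × (2/24) × (11/24) ≈ 0.000438457
fungal: (10/98) × (3/10) × (5/10) × (9/10) × (8/10) ≈ 0.0110204
P(fungal | x) = 0.0110204 / 0.049006357 ≈ 0.225

0.225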